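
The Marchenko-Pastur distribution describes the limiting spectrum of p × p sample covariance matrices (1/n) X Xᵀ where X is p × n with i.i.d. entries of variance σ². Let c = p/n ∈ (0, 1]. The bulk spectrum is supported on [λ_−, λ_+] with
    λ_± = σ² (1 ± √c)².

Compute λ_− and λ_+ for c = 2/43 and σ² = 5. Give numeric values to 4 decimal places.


c = 2/43 = 0.046512; √c = 0.215666.
λ_− = σ² (1 − √c)² = 5 · (1 − 0.215666)² = 5 · (0.784334)² = 3.075903.
λ_+ = σ² (1 + √c)² = 5 · (1 + 0.215666)² = 5 · (1.215666)² = 7.389214.

Rounded to 4 decimal places: λ_− ≈ 3.0759, λ_+ ≈ 7.3892.


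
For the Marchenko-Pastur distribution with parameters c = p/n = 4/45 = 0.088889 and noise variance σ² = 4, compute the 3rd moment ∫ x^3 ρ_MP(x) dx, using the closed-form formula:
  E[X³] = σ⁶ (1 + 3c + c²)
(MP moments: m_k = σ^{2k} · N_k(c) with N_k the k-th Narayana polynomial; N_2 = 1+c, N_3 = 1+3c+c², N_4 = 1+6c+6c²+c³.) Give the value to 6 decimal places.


E[X³] = σ⁶ (1 + 3c + c²) (third MP moment). With σ² = 4 (so σ⁶ = 64) and c = 4/45 = 0.088889: E[X³] = 64 · (1 + 3·0.088889 + (0.088889)²) = 64 · 1.274568.

So E[X^3] = 81.572346.


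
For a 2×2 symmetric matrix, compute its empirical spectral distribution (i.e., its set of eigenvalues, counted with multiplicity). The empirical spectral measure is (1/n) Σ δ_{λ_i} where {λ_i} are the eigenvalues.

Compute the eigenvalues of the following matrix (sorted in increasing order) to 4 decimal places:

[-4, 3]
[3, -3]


Since M is real symmetric, both eigenvalues are real; they are the roots of det(λI − M) = λ² − (tr M) λ + det M.
tr M = -4 + (-3) = -7.
det M = (-4)·(-3) − 3² = 12 − 9 = 3.
Characteristic polynomial: λ² + 7λ + 3 = 0.
Discriminant Δ = (tr M)² − 4·det M = 49 − 12 = 37; √Δ = 6.082763.
λ = (tr M ± √Δ)/2 = (-7 ± 6.082763)/2, giving (tr M − √Δ)/2 = -6.5414 and (tr M + √Δ)/2 = -0.4586.

Eigenvalues sorted in increasing order: [-6.5414, -0.4586].


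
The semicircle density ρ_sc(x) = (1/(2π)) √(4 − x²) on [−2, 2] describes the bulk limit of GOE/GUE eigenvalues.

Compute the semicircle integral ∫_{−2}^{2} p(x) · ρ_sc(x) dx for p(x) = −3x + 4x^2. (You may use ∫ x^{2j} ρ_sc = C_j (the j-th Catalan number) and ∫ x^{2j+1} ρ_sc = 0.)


Write p(x) = Σ a_i x^i, split into monomials and integrate each against ρ_sc separately.
Using ∫ x^{2j} ρ_sc = C_j = (1/(j+1)) C(2j, j) (Catalan numbers) and ∫ x^{2j+1} ρ_sc = 0 (odd monomials vanish by symmetry):
  i = 1 (odd): ∫ x^1 ρ_sc = 0 (vanishes)
  i = 2 (even): a_2 · C_{1} = 4 · 1 = 4

Summing the contributions: ∫_{−2}^{2} p(x) ρ_sc(x) dx = 4.


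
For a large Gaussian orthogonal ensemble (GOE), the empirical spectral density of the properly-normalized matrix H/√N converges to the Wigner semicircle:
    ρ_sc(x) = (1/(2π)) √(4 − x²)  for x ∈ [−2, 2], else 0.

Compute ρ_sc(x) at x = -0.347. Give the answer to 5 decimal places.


ρ_sc(x) = (1/(2π)) √(4 − x²). With x = -0.347:
  4 − x² = 4 − (-0.347)² = 4 − 0.120409 = 3.879591.
  √(4 − x²) = 1.969668.
  1/(2π) = 0.159155.
  ρ_sc(-0.347) = 0.159155 · 1.969668 = 0.313482.

Rounded to 5 decimal places: ρ_sc(-0.347) ≈ 0.31348.


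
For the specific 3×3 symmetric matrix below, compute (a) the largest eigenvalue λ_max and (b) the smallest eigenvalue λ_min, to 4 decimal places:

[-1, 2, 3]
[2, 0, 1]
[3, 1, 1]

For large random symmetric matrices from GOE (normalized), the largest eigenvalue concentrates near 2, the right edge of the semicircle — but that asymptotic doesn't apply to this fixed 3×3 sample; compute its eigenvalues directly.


Since M is real symmetric, all three eigenvalues are real; they are the roots of det(λI − M) = λ³ − (tr M) λ² + s λ − det M, where s is the sum of the principal 2×2 minors.
tr M = -1 + 0 + 1 = 0.
s = ((-1)·0 − 2²) + ((-1)·1 − 3²) + (0·1 − 1²) = -4 + (-10) + (-1) = -15.
det M (expand along row 1) = (-1)·(-1) − 2·(-1) + 3·2 = 9.
Characteristic polynomial: λ³ − 15λ − 9 = 0.
Substitute λ = y + (tr M)/3 = y + 0.000000 to remove the quadratic term: y³ + p·y + q = 0 with p = s − (tr M)²/3 = -15.000000 and q = −2(tr M)³/27 + (tr M)·s/3 − det M = -9.000000.
Three real roots ⇒ use the trigonometric (Viète) form: r = 2√(−p/3) = 4.472136, φ = arccos(3q/(p·r)) = arccos(0.402492) = 1.156559 rad.
y_k = r·cos(φ/3 − 2πk/3) for k = 0, 1, 2 gives y = 4.143895, -0.615549, -3.528347.
λ_k = y_k + 0.000000 gives λ = 4.1439, -0.6155, -3.5283 (check: the sum is 0.0000 = tr M).

Hence λ_max = 4.1439 and λ_min = -3.5283.


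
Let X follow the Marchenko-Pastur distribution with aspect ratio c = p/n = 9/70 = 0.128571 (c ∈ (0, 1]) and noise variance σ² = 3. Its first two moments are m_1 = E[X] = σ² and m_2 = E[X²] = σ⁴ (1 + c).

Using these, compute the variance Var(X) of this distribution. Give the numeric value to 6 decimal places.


m_1 = E[X] = σ² = 3, so m_1² = 9.
m_2 = E[X²] = σ⁴ (1 + c) = 9 · (1 + 0.128571) = 9 · 1.128571 = 10.157143.
(Note m_2 − m_1² simplifies to c · σ⁴ = 0.128571 · 9.)

Var(X) = m_2 − m_1² = 10.157143 − 9 = 1.157143.


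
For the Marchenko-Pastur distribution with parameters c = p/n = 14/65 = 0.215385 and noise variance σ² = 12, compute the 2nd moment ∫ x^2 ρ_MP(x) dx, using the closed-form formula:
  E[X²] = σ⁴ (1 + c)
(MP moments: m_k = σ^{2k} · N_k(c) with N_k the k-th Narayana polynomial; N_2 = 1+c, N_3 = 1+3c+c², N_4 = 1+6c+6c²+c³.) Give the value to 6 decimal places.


E[X²] = σ⁴ (1 + c) (second MP moment). With σ² = 12 (so σ⁴ = 144) and c = 14/65 = 0.215385: E[X²] = 144 · (1 + 0.215385) = 144 · 1.215385.

So E[X^2] = 175.015385.


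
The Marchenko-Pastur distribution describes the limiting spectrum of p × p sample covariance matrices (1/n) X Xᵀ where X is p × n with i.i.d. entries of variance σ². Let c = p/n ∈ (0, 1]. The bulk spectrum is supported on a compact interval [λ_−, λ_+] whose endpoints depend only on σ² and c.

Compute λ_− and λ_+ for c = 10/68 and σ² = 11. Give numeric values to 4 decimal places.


c = 10/68 = 0.147059; √c = 0.383482.
λ_− = σ² (1 − √c)² = 11 · (1 − 0.383482)² = 11 · (0.616518)² = 4.181032.
λ_+ = σ² (1 + √c)² = 11 · (1 + 0.383482)² = 11 · (1.383482)² = 21.054262.

Rounded to 4 decimal places: λ_− ≈ 4.1810, λ_+ ≈ 21.0543.


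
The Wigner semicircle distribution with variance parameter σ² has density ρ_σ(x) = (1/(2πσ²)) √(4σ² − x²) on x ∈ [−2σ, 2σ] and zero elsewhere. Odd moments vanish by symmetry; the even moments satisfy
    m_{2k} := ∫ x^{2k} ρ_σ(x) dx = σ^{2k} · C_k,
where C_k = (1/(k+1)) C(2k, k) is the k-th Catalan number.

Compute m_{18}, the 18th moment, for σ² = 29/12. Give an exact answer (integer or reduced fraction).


By the scaled semicircle moment identity, m_{2k} = σ^{2k} · C_k with k = 9.
C_9 = (1/(k+1)) · C(2k, k) = (1/10) · C(18, 9) = (1/10) · 48620 = 4862.
σ^{2k} = (σ²)^k = (29/12)^9 = 14507145975869/5159780352.

Therefore m_{18} = σ^{18} · C_9 = (14507145975869/5159780352) · 4862 = 35266871867337539/2579890176.


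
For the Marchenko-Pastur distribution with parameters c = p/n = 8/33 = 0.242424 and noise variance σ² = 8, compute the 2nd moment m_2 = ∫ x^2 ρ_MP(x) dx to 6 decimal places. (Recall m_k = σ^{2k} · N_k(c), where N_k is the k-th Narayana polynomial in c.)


E[X²] = σ⁴ (1 + c) (second MP moment). With σ² = 8 (so σ⁴ = 64) and c = 8/33 = 0.242424: E[X²] = 64 · (1 + 0.242424) = 64 · 1.242424.

So E[X^2] = 79.515152.


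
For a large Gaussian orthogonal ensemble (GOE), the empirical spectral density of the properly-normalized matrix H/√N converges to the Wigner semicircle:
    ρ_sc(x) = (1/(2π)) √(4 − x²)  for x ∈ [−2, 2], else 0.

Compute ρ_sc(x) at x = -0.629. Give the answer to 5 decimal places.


ρ_sc(x) = (1/(2π)) √(4 − x²). With x = -0.629:
  4 − x² = 4 − (-0.629)² = 4 − 0.395641 = 3.604359.
  √(4 − x²) = 1.898515.
  1/(2π) = 0.159155.
  ρ_sc(-0.629) = 0.159155 · 1.898515 = 0.302158.

Rounded to 5 decimal places: ρ_sc(-0.629) ≈ 0.30216.


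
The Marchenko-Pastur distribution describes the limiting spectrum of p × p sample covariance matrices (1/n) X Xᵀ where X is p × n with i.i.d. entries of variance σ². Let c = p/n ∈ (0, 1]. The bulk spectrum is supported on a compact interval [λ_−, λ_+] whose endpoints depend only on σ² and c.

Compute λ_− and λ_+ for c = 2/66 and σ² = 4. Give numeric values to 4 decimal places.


c = 2/66 = 0.030303; √c = 0.174078.
λ_− = σ² (1 − √c)² = 4 · (1 − 0.174078)² = 4 · (0.825922)² = 2.728591.
λ_+ = σ² (1 + √c)² = 4 · (1 + 0.174078)² = 4 · (1.174078)² = 5.513833.

Rounded to 4 decimal places: λ_− ≈ 2.7286, λ_+ ≈ 5.5138.


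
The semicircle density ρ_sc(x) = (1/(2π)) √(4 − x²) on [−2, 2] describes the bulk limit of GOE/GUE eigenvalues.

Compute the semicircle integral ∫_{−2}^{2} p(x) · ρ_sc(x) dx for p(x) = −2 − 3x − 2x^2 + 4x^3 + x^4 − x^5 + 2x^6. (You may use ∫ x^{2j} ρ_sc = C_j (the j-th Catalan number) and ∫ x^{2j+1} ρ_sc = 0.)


Write p(x) = Σ a_i x^i, split into monomials and integrate each against ρ_sc separately.
Using ∫ x^{2j} ρ_sc = C_j = (1/(j+1)) C(2j, j) (Catalan numbers) and ∫ x^{2j+1} ρ_sc = 0 (odd monomials vanish by symmetry):
  i = 0 (even): a_0 · C_{0} = -2 · 1 = -2
  i = 1 (odd): ∫ x^1 ρ_sc = 0 (vanishes)
  i = 2 (even): a_2 · C_{1} = -2 · 1 = -2
  i = 3 (odd): ∫ x^3 ρ_sc = 0 (vanishes)
  i = 4 (even): a_4 · C_{2} = 1 · 2 = 2
  i = 5 (odd): ∫ x^5 ρ_sc = 0 (vanishes)
  i = 6 (even): a_6 · C_{3} = 2 · 5 = 10

Summing the contributions: ∫_{−2}^{2} p(x) ρ_sc(x) dx = (-2) + (-2) + 2 + 10 = 8.


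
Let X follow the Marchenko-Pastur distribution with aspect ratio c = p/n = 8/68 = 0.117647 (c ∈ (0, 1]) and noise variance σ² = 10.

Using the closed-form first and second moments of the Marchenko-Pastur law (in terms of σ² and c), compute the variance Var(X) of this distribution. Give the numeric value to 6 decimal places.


Recall the MP moments m_1 = E[X] = σ² and m_2 = E[X²] = σ⁴ (1 + c).
m_1 = E[X] = σ² = 10, so m_1² = 100.
m_2 = E[X²] = σ⁴ (1 + c) = 100 · (1 + 0.117647) = 100 · 1.117647 = 111.764706.
(Note m_2 − m_1² simplifies to c · σ⁴ = 0.117647 · 100.)

Var(X) = m_2 − m_1² = 111.764706 − 100 = 11.764706.


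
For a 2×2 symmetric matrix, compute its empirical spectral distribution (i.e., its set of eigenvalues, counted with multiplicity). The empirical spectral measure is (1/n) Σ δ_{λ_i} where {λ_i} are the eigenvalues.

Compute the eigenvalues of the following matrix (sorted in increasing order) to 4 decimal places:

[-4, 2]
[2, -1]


Since M is real symmetric, both eigenvalues are real; they are the roots of det(λI − M) = λ² − (tr M) λ + det M.
tr M = -4 + (-1) = -5.
det M = (-4)·(-1) − 2² = 4 − 4 = 0.
Characteristic polynomial: λ² + 5λ = 0.
Discriminant Δ = (tr M)² − 4·det M = 25 − 0 = 25; √Δ = 5.000000.
λ = (tr M ± √Δ)/2 = (-5 ± 5.000000)/2, giving (tr M − √Δ)/2 = -5.0000 and (tr M + √Δ)/2 = 0.0000.

Eigenvalues sorted in increasing order: [-5.0000, 0.0000].


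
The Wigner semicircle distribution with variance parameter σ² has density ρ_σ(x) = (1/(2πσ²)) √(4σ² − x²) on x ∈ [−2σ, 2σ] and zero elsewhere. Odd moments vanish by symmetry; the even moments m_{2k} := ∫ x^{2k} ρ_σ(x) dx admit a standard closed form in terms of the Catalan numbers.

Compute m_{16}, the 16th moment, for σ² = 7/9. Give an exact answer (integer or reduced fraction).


By the scaled semicircle moment identity, m_{2k} = σ^{2k} · C_k with k = 8.
C_8 = (1/(k+1)) · C(2k, k) = (1/9) · C(16, 8) = (1/9) · 12870 = 1430.
σ^{2k} = (σ²)^k = (7/9)^8 = 5764801/43046721.

Therefore m_{16} = σ^{16} · C_8 = (5764801/43046721) · 1430 = 8243665430/43046721.


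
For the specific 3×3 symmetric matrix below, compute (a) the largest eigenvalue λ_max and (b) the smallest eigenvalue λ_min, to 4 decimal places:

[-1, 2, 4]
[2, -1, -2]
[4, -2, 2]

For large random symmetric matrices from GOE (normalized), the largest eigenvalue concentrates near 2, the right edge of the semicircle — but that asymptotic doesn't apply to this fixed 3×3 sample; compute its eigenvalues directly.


Since M is real symmetric, all three eigenvalues are real; they are the roots of det(λI − M) = λ³ − (tr M) λ² + s λ − det M, where s is the sum of the principal 2×2 minors.
tr M = -1 + (-1) + 2 = 0.
s = ((-1)·(-1) − 2²) + ((-1)·2 − 4²) + ((-1)·2 − (-2)²) = -3 + (-18) + (-6) = -27.
det M (expand along row 1) = (-1)·(-6) − 2·12 + 4·0 = -18.
Characteristic polynomial: λ³ − 27λ + 18 = 0.
Substitute λ = y + (tr M)/3 = y + 0.000000 to remove the quadratic term: y³ + p·y + q = 0 with p = s − (tr M)²/3 = -27.000000 and q = −2(tr M)³/27 + (tr M)·s/3 − det M = 18.000000.
Three real roots ⇒ use the trigonometric (Viète) form: r = 2√(−p/3) = 6.000000, φ = arccos(3q/(p·r)) = arccos(-0.333333) = 1.910633 rad.
y_k = r·cos(φ/3 − 2πk/3) for k = 0, 1, 2 gives y = 4.823739, 0.678221, -5.501960.
λ_k = y_k + 0.000000 gives λ = 4.8237, 0.6782, -5.5020 (check: the sum is 0.0000 = tr M).

Hence λ_max = 4.8237 and λ_min = -5.5020.


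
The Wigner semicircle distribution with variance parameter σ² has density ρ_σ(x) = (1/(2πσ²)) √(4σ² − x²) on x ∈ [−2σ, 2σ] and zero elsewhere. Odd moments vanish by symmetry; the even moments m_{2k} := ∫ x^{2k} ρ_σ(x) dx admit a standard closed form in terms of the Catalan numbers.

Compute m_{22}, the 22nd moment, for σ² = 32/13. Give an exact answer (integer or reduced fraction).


By the scaled semicircle moment identity, m_{2k} = σ^{2k} · C_k with k = 11.
C_11 = (1/(k+1)) · C(2k, k) = (1/12) · C(22, 11) = (1/12) · 705432 = 58786.
σ^{2k} = (σ²)^k = (32/13)^11 = 36028797018963968/1792160394037.

Therefore m_{22} = σ^{22} · C_11 = (36028797018963968/1792160394037) · 58786 = 162922220119755063296/137858491849.


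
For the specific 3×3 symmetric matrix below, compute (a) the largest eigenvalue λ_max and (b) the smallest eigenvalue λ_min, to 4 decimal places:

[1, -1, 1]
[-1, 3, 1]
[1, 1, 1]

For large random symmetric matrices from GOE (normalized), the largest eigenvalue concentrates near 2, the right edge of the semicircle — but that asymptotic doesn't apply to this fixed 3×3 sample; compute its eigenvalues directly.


Since M is real symmetric, all three eigenvalues are real; they are the roots of det(λI − M) = λ³ − (tr M) λ² + s λ − det M, where s is the sum of the principal 2×2 minors.
tr M = 1 + 3 + 1 = 5.
s = (1·3 − (-1)²) + (1·1 − 1²) + (3·1 − 1²) = 2 + 0 + 2 = 4.
det M (expand along row 1) = 1·2 − (-1)·(-2) + 1·(-4) = -4.
Characteristic polynomial: λ³ − 5λ² + 4λ + 4 = 0.
Substitute λ = y + (tr M)/3 = y + 1.666667 to remove the quadratic term: y³ + p·y + q = 0 with p = s − (tr M)²/3 = -4.333333 and q = −2(tr M)³/27 + (tr M)·s/3 − det M = 1.407407.
Three real roots ⇒ use the trigonometric (Viète) form: r = 2√(−p/3) = 2.403701, φ = arccos(3q/(p·r)) = arccos(-0.405358) = 1.988167 rad.
y_k = r·cos(φ/3 − 2πk/3) for k = 0, 1, 2 gives y = 1.894886, 0.333333, -2.228219.
λ_k = y_k + 1.666667 gives λ = 3.5616, 2.0000, -0.5616 (check: the sum is 5.0000 = tr M).

Hence λ_max = 3.5616 and λ_min = -0.5616.


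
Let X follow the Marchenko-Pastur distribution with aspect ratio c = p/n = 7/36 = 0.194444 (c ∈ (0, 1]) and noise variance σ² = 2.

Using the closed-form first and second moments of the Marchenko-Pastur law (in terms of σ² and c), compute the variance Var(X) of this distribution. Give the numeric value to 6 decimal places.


Recall the MP moments m_1 = E[X] = σ² and m_2 = E[X²] = σ⁴ (1 + c).
m_1 = E[X] = σ² = 2, so m_1² = 4.
m_2 = E[X²] = σ⁴ (1 + c) = 4 · (1 + 0.194444) = 4 · 1.194444 = 4.777778.
(Note m_2 − m_1² simplifies to c · σ⁴ = 0.194444 · 4.)

Var(X) = m_2 − m_1² = 4.777778 − 4 = 0.777778.


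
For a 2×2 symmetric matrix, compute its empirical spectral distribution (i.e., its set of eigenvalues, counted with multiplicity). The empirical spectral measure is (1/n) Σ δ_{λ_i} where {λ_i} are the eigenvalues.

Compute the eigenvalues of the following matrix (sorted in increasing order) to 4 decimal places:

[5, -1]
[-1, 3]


Since M is real symmetric, both eigenvalues are real; they are the roots of det(λI − M) = λ² − (tr M) λ + det M.
tr M = 5 + 3 = 8.
det M = 5·3 − (-1)² = 15 − 1 = 14.
Characteristic polynomial: λ² − 8λ + 14 = 0.
Discriminant Δ = (tr M)² − 4·det M = 64 − 56 = 8; √Δ = 2.828427.
λ = (tr M ± √Δ)/2 = (8 ± 2.828427)/2, giving (tr M − √Δ)/2 = 2.5858 and (tr M + √Δ)/2 = 5.4142.

Eigenvalues sorted in increasing order: [2.5858, 5.4142].


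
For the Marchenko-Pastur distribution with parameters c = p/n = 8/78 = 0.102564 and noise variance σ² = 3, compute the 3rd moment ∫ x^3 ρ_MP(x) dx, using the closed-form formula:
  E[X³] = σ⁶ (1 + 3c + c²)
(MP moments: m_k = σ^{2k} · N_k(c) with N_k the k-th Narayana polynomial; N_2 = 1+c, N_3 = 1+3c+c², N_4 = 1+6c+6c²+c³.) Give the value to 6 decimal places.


E[X³] = σ⁶ (1 + 3c + c²) (third MP moment). With σ² = 3 (so σ⁶ = 27) and c = 8/78 = 0.102564: E[X³] = 27 · (1 + 3·0.102564 + (0.102564)²) = 27 · 1.318212.

So E[X^3] = 35.591716.


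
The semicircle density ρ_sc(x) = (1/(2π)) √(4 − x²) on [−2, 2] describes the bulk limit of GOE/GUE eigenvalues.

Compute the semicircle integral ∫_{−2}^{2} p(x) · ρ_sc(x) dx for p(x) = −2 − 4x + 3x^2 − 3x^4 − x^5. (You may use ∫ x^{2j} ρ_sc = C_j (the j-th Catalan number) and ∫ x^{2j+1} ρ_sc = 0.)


Write p(x) = Σ a_i x^i, split into monomials and integrate each against ρ_sc separately.
Using ∫ x^{2j} ρ_sc = C_j = (1/(j+1)) C(2j, j) (Catalan numbers) and ∫ x^{2j+1} ρ_sc = 0 (odd monomials vanish by symmetry):
  i = 0 (even): a_0 · C_{0} = -2 · 1 = -2
  i = 1 (odd): ∫ x^1 ρ_sc = 0 (vanishes)
  i = 2 (even): a_2 · C_{1} = 3 · 1 = 3
  i = 4 (even): a_4 · C_{2} = -3 · 2 = -6
  i = 5 (odd): ∫ x^5 ρ_sc = 0 (vanishes)

Summing the contributions: ∫_{−2}^{2} p(x) ρ_sc(x) dx = (-2) + 3 + (-6) = -5.


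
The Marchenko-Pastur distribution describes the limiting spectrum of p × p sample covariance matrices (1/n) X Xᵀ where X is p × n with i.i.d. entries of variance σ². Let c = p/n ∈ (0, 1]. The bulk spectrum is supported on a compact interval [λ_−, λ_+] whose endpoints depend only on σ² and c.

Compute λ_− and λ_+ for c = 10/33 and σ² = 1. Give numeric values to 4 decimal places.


c = 10/33 = 0.303030; √c = 0.550482.
λ_− = σ² (1 − √c)² = 1 · (1 − 0.550482)² = 1 · (0.449518)² = 0.202067.
λ_+ = σ² (1 + √c)² = 1 · (1 + 0.550482)² = 1 · (1.550482)² = 2.403994.

Rounded to 4 decimal places: λ_− ≈ 0.2021, λ_+ ≈ 2.4040.


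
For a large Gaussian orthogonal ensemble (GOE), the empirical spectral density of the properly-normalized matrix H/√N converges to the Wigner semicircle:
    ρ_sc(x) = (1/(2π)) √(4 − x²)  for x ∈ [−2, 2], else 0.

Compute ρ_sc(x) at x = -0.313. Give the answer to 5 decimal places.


ρ_sc(x) = (1/(2π)) √(4 − x²). With x = -0.313:
  4 − x² = 4 − (-0.313)² = 4 − 0.097969 = 3.902031.
  √(4 − x²) = 1.975356.
  1/(2π) = 0.159155.
  ρ_sc(-0.313) = 0.159155 · 1.975356 = 0.314388.

Rounded to 5 decimal places: ρ_sc(-0.313) ≈ 0.31439.


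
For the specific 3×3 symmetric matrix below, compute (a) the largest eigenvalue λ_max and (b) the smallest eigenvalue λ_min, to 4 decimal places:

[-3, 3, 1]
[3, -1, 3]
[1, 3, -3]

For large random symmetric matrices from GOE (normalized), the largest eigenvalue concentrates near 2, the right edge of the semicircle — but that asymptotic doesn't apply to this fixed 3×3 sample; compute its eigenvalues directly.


Since M is real symmetric, all three eigenvalues are real; they are the roots of det(λI − M) = λ³ − (tr M) λ² + s λ − det M, where s is the sum of the principal 2×2 minors.
tr M = -3 + (-1) + (-3) = -7.
s = ((-3)·(-1) − 3²) + ((-3)·(-3) − 1²) + ((-1)·(-3) − 3²) = -6 + 8 + (-6) = -4.
det M (expand along row 1) = (-3)·(-6) − 3·(-12) + 1·10 = 64.
Characteristic polynomial: λ³ + 7λ² − 4λ − 64 = 0.
Substitute λ = y + (tr M)/3 = y − 2.333333 to remove the quadratic term: y³ + p·y + q = 0 with p = s − (tr M)²/3 = -20.333333 and q = −2(tr M)³/27 + (tr M)·s/3 − det M = -29.259259.
Three real roots ⇒ use the trigonometric (Viète) form: r = 2√(−p/3) = 5.206833, φ = arccos(3q/(p·r)) = arccos(0.829091) = 0.593316 rad.
y_k = r·cos(φ/3 − 2πk/3) for k = 0, 1, 2 gives y = 5.105335, -1.666667, -3.438669.
λ_k = y_k − 2.333333 gives λ = 2.7720, -4.0000, -5.7720 (check: the sum is -7.0000 = tr M).

Hence λ_max = 2.7720 and λ_min = -5.7720.


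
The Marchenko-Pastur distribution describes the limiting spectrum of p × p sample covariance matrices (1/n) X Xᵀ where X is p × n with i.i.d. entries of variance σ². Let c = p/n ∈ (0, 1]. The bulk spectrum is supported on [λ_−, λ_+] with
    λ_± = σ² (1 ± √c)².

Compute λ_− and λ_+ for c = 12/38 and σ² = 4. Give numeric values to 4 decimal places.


c = 12/38 = 0.315789; √c = 0.561951.
λ_− = σ² (1 − √c)² = 4 · (1 − 0.561951)² = 4 · (0.438049)² = 0.767546.
λ_+ = σ² (1 + √c)² = 4 · (1 + 0.561951)² = 4 · (1.561951)² = 9.758770.

Rounded to 4 decimal places: λ_− ≈ 0.7675, λ_+ ≈ 9.7588.


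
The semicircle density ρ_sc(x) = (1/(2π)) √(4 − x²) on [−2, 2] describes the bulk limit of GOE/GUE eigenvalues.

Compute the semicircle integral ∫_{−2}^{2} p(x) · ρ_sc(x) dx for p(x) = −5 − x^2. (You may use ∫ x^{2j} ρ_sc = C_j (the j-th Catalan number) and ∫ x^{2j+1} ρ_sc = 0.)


Write p(x) = Σ a_i x^i, split into monomials and integrate each against ρ_sc separately.
Using ∫ x^{2j} ρ_sc = C_j = (1/(j+1)) C(2j, j) (Catalan numbers) and ∫ x^{2j+1} ρ_sc = 0 (odd monomials vanish by symmetry):
  i = 0 (even): a_0 · C_{0} = -5 · 1 = -5
  i = 2 (even): a_2 · C_{1} = -1 · 1 = -1

Summing the contributions: ∫_{−2}^{2} p(x) ρ_sc(x) dx = (-5) + (-1) = -6.


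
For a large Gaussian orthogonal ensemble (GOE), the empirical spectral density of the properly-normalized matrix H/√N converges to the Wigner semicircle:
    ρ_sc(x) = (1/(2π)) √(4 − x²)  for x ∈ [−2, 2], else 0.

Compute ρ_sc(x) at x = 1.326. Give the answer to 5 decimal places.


ρ_sc(x) = (1/(2π)) √(4 − x²). With x = 1.326:
  4 − x² = 4 − (1.326)² = 4 − 1.758276 = 2.241724.
  √(4 − x²) = 1.497239.
  1/(2π) = 0.159155.
  ρ_sc(1.326) = 0.159155 · 1.497239 = 0.238293.

Rounded to 5 decimal places: ρ_sc(1.326) ≈ 0.23829.


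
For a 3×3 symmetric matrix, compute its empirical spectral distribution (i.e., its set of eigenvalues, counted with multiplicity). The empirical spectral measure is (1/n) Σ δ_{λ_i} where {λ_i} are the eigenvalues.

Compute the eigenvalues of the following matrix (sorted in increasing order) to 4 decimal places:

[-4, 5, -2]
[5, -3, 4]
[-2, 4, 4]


Since M is real symmetric, all three eigenvalues are real; they are the roots of det(λI − M) = λ³ − (tr M) λ² + s λ − det M, where s is the sum of the principal 2×2 minors.
tr M = -4 + (-3) + 4 = -3.
s = ((-4)·(-3) − 5²) + ((-4)·4 − (-2)²) + ((-3)·4 − 4²) = -13 + (-20) + (-28) = -61.
det M (expand along row 1) = (-4)·(-28) − 5·28 + (-2)·14 = -56.
Characteristic polynomial: λ³ + 3λ² − 61λ + 56 = 0.
Substitute λ = y + (tr M)/3 = y − 1.000000 to remove the quadratic term: y³ + p·y + q = 0 with p = s − (tr M)²/3 = -64.000000 and q = −2(tr M)³/27 + (tr M)·s/3 − det M = 119.000000.
Three real roots ⇒ use the trigonometric (Viète) form: r = 2√(−p/3) = 9.237604, φ = arccos(3q/(p·r)) = arccos(-0.603850) = 2.219118 rad.
y_k = r·cos(φ/3 − 2πk/3) for k = 0, 1, 2 gives y = 6.823511, 1.980812, -8.804322.
λ_k = y_k − 1.000000 gives λ = 5.8235, 0.9808, -9.8043 (check: the sum is -3.0000 = tr M).

Eigenvalues sorted in increasing order: [-9.8043, 0.9808, 5.8235].


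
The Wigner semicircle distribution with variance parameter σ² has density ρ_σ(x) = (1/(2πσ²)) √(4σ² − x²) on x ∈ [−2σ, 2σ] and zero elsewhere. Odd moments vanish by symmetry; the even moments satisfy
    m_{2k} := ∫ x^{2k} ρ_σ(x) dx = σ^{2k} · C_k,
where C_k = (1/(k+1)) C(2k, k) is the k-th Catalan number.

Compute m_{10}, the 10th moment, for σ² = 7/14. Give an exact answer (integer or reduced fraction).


By the scaled semicircle moment identity, m_{2k} = σ^{2k} · C_k with k = 5.
C_5 = (1/(k+1)) · C(2k, k) = (1/6) · C(10, 5) = (1/6) · 252 = 42.
σ^{2k} = (σ²)^k = (7/14)^5 = 1/32.

Therefore m_{10} = σ^{10} · C_5 = (1/32) · 42 = 21/16.


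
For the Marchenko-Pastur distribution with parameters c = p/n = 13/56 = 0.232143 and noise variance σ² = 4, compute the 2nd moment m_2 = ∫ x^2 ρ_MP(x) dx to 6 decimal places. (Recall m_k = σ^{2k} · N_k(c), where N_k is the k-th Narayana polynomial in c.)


E[X²] = σ⁴ (1 + c) (second MP moment). With σ² = 4 (so σ⁴ = 16) and c = 13/56 = 0.232143: E[X²] = 16 · (1 + 0.232143) = 16 · 1.232143.

So E[X^2] = 19.714286.


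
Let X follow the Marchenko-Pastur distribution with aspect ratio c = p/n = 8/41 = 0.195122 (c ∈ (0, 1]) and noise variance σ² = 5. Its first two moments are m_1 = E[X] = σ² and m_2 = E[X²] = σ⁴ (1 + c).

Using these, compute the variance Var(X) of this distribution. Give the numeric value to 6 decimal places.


m_1 = E[X] = σ² = 5, so m_1² = 25.
m_2 = E[X²] = σ⁴ (1 + c) = 25 · (1 + 0.195122) = 25 · 1.195122 = 29.878049.
(Note m_2 − m_1² simplifies to c · σ⁴ = 0.195122 · 25.)

Var(X) = m_2 − m_1² = 29.878049 − 25 = 4.878049.


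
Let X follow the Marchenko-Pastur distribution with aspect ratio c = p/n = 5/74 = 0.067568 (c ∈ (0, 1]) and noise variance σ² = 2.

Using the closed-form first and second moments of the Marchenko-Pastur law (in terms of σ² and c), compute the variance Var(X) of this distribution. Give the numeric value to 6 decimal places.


Recall the MP moments m_1 = E[X] = σ² and m_2 = E[X²] = σ⁴ (1 + c).
m_1 = E[X] = σ² = 2, so m_1² = 4.
m_2 = E[X²] = σ⁴ (1 + c) = 4 · (1 + 0.067568) = 4 · 1.067568 = 4.270270.
(Note m_2 − m_1² simplifies to c · σ⁴ = 0.067568 · 4.)

Var(X) = m_2 − m_1² = 4.270270 − 4 = 0.270270.


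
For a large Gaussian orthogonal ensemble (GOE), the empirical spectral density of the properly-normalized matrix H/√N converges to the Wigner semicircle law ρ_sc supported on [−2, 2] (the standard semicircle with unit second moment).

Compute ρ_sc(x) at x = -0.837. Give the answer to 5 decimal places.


ρ_sc(x) = (1/(2π)) √(4 − x²). With x = -0.837:
  4 − x² = 4 − (-0.837)² = 4 − 0.700569 = 3.299431.
  √(4 − x²) = 1.816434.
  1/(2π) = 0.159155.
  ρ_sc(-0.837) = 0.159155 · 1.816434 = 0.289094.

Rounded to 5 decimal places: ρ_sc(-0.837) ≈ 0.28909.


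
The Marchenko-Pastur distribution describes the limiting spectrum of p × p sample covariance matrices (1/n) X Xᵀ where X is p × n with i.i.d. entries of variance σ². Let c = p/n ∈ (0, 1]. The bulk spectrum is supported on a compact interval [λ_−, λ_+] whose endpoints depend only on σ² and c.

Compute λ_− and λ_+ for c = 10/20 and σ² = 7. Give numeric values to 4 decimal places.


c = 10/20 = 0.500000; √c = 0.707107.
λ_− = σ² (1 − √c)² = 7 · (1 − 0.707107)² = 7 · (0.292893)² = 0.600505.
λ_+ = σ² (1 + √c)² = 7 · (1 + 0.707107)² = 7 · (1.707107)² = 20.399495.

Rounded to 4 decimal places: λ_− ≈ 0.6005, λ_+ ≈ 20.3995.


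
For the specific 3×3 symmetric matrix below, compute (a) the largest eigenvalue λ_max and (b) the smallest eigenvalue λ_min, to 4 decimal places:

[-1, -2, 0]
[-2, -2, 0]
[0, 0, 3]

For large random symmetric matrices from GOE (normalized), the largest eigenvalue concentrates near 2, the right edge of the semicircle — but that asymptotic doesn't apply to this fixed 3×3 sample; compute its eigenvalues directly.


Since M is real symmetric, all three eigenvalues are real; they are the roots of det(λI − M) = λ³ − (tr M) λ² + s λ − det M, where s is the sum of the principal 2×2 minors.
tr M = -1 + (-2) + 3 = 0.
s = ((-1)·(-2) − (-2)²) + ((-1)·3 − 0²) + ((-2)·3 − 0²) = -2 + (-3) + (-6) = -11.
det M (expand along row 1) = (-1)·(-6) − (-2)·(-6) + 0·0 = -6.
Characteristic polynomial: λ³ − 11λ + 6 = 0.
Substitute λ = y + (tr M)/3 = y + 0.000000 to remove the quadratic term: y³ + p·y + q = 0 with p = s − (tr M)²/3 = -11.000000 and q = −2(tr M)³/27 + (tr M)·s/3 − det M = 6.000000.
Three real roots ⇒ use the trigonometric (Viète) form: r = 2√(−p/3) = 3.829708, φ = arccos(3q/(p·r)) = arccos(-0.427282) = 2.012280 rad.
y_k = r·cos(φ/3 − 2πk/3) for k = 0, 1, 2 gives y = 3.000000, 0.561553, -3.561553.
λ_k = y_k + 0.000000 gives λ = 3.0000, 0.5616, -3.5616 (check: the sum is 0.0000 = tr M).

Hence λ_max = 3.0000 and λ_min = -3.5616.


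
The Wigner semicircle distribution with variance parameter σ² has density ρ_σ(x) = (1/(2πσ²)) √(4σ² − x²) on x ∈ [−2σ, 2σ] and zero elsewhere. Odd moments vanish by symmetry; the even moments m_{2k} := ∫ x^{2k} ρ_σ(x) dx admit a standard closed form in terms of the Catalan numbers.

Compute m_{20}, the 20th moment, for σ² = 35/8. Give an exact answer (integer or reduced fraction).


By the scaled semicircle moment identity, m_{2k} = σ^{2k} · C_k with k = 10.
C_10 = (1/(k+1)) · C(2k, k) = (1/11) · C(20, 10) = (1/11) · 184756 = 16796.
σ^{2k} = (σ²)^k = (35/8)^10 = 2758547353515625/1073741824.

Therefore m_{20} = σ^{20} · C_10 = (2758547353515625/1073741824) · 16796 = 11583140337412109375/268435456.


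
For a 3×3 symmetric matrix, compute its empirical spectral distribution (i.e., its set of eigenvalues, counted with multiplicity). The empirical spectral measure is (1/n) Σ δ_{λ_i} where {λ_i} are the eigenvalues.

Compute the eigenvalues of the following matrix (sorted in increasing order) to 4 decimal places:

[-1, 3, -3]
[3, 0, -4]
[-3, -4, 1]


Since M is real symmetric, all three eigenvalues are real; they are the roots of det(λI − M) = λ³ − (tr M) λ² + s λ − det M, where s is the sum of the principal 2×2 minors.
tr M = -1 + 0 + 1 = 0.
s = ((-1)·0 − 3²) + ((-1)·1 − (-3)²) + (0·1 − (-4)²) = -9 + (-10) + (-16) = -35.
det M (expand along row 1) = (-1)·(-16) − 3·(-9) + (-3)·(-12) = 79.
Characteristic polynomial: λ³ − 35λ − 79 = 0.
Substitute λ = y + (tr M)/3 = y + 0.000000 to remove the quadratic term: y³ + p·y + q = 0 with p = s − (tr M)²/3 = -35.000000 and q = −2(tr M)³/27 + (tr M)·s/3 − det M = -79.000000.
Three real roots ⇒ use the trigonometric (Viète) form: r = 2√(−p/3) = 6.831301, φ = arccos(3q/(p·r)) = arccos(0.991236) = 0.132493 rad.
y_k = r·cos(φ/3 − 2πk/3) for k = 0, 1, 2 gives y = 6.824639, -3.151125, -3.673514.
λ_k = y_k + 0.000000 gives λ = 6.8246, -3.1511, -3.6735 (check: the sum is 0.0000 = tr M).

Eigenvalues sorted in increasing order: [-3.6735, -3.1511, 6.8246].


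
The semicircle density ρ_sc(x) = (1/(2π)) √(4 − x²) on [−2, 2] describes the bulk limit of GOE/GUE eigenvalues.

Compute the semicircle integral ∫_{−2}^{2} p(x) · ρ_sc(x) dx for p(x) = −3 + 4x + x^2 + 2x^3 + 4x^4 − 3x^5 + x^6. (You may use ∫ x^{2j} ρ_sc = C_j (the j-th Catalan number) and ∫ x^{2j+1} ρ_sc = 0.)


Write p(x) = Σ a_i x^i, split into monomials and integrate each against ρ_sc separately.
Using ∫ x^{2j} ρ_sc = C_j = (1/(j+1)) C(2j, j) (Catalan numbers) and ∫ x^{2j+1} ρ_sc = 0 (odd monomials vanish by symmetry):
  i = 0 (even): a_0 · C_{0} = -3 · 1 = -3
  i = 1 (odd): ∫ x^1 ρ_sc = 0 (vanishes)
  i = 2 (even): a_2 · C_{1} = 1 · 1 = 1
  i = 3 (odd): ∫ x^3 ρ_sc = 0 (vanishes)
  i = 4 (even): a_4 · C_{2} = 4 · 2 = 8
  i = 5 (odd): ∫ x^5 ρ_sc = 0 (vanishes)
  i = 6 (even): a_6 · C_{3} = 1 · 5 = 5

Summing the contributions: ∫_{−2}^{2} p(x) ρ_sc(x) dx = (-3) + 1 + 8 + 5 = 11.


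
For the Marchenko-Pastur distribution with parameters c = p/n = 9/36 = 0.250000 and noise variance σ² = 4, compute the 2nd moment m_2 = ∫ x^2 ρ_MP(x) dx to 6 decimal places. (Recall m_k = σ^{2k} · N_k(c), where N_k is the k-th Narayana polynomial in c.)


E[X²] = σ⁴ (1 + c) (second MP moment). With σ² = 4 (so σ⁴ = 16) and c = 9/36 = 0.250000: E[X²] = 16 · (1 + 0.250000) = 16 · 1.250000.

So E[X^2] = 20.000000.


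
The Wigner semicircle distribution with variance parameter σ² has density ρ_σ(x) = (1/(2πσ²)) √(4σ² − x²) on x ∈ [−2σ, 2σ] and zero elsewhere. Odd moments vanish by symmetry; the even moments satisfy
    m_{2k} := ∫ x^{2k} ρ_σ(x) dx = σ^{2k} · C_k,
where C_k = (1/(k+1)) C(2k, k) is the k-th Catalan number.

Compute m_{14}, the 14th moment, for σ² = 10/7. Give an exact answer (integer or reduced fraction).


By the scaled semicircle moment identity, m_{2k} = σ^{2k} · C_k with k = 7.
C_7 = (1/(k+1)) · C(2k, k) = (1/8) · C(14, 7) = (1/8) · 3432 = 429.
σ^{2k} = (σ²)^k = (10/7)^7 = 10000000/823543.

Therefore m_{14} = σ^{14} · C_7 = (10000000/823543) · 429 = 4290000000/823543.


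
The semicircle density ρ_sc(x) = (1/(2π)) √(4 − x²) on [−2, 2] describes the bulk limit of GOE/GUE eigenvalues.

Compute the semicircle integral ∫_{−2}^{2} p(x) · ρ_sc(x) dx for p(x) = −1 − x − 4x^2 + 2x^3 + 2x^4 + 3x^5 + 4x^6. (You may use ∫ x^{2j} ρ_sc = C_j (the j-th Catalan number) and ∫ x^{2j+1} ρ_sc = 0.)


Write p(x) = Σ a_i x^i, split into monomials and integrate each against ρ_sc separately.
Using ∫ x^{2j} ρ_sc = C_j = (1/(j+1)) C(2j, j) (Catalan numbers) and ∫ x^{2j+1} ρ_sc = 0 (odd monomials vanish by symmetry):
  i = 0 (even): a_0 · C_{0} = -1 · 1 = -1
  i = 1 (odd): ∫ x^1 ρ_sc = 0 (vanishes)
  i = 2 (even): a_2 · C_{1} = -4 · 1 = -4
  i = 3 (odd): ∫ x^3 ρ_sc = 0 (vanishes)
  i = 4 (even): a_4 · C_{2} = 2 · 2 = 4
  i = 5 (odd): ∫ x^5 ρ_sc = 0 (vanishes)
  i = 6 (even): a_6 · C_{3} = 4 · 5 = 20

Summing the contributions: ∫_{−2}^{2} p(x) ρ_sc(x) dx = (-1) + (-4) + 4 + 20 = 19.


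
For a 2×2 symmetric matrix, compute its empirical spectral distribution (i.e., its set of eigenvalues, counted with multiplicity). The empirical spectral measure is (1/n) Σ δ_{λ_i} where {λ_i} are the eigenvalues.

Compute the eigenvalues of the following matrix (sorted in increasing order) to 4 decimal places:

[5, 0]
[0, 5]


Since M is real symmetric, both eigenvalues are real; they are the roots of det(λI − M) = λ² − (tr M) λ + det M.
tr M = 5 + 5 = 10.
det M = 5·5 − 0² = 25 − 0 = 25.
Characteristic polynomial: λ² − 10λ + 25 = 0.
Discriminant Δ = (tr M)² − 4·det M = 100 − 100 = 0; √Δ = 0.000000.
λ = (tr M ± √Δ)/2 = (10 ± 0.000000)/2, giving (tr M − √Δ)/2 = 5.0000 and (tr M + √Δ)/2 = 5.0000.

Eigenvalues sorted in increasing order: [5.0000, 5.0000].


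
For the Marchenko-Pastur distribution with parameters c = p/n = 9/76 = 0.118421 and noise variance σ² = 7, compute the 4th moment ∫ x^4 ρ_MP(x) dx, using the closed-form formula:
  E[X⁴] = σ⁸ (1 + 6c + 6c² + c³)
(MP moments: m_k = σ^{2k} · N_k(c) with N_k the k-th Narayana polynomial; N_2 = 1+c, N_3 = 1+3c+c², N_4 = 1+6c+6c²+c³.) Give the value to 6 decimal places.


E[X⁴] = σ⁸ (1 + 6c + 6c² + c³) (fourth MP moment). With σ² = 7 (so σ⁸ = 2401) and c = 9/76 = 0.118421: E[X⁴] = 2401 · (1 + 6·0.118421 + 6·(0.118421)² + (0.118421)³) = 2401 · 1.796328.

So E[X^4] = 4312.984184.


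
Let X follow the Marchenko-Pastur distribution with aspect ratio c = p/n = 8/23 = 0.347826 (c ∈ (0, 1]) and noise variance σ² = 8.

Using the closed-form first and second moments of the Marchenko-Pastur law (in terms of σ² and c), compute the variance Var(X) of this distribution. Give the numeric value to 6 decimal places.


Recall the MP moments m_1 = E[X] = σ² and m_2 = E[X²] = σ⁴ (1 + c).
m_1 = E[X] = σ² = 8, so m_1² = 64.
m_2 = E[X²] = σ⁴ (1 + c) = 64 · (1 + 0.347826) = 64 · 1.347826 = 86.260870.
(Note m_2 − m_1² simplifies to c · σ⁴ = 0.347826 · 64.)

Var(X) = m_2 − m_1² = 86.260870 − 64 = 22.260870.


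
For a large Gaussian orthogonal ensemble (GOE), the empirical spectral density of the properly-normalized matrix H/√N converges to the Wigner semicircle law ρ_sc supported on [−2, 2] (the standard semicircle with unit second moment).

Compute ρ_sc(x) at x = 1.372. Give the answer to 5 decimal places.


ρ_sc(x) = (1/(2π)) √(4 − x²). With x = 1.372:
  4 − x² = 4 − (1.372)² = 4 − 1.882384 = 2.117616.
  √(4 − x²) = 1.455203.
  1/(2π) = 0.159155.
  ρ_sc(1.372) = 0.159155 · 1.455203 = 0.231603.

Rounded to 5 decimal places: ρ_sc(1.372) ≈ 0.23160.


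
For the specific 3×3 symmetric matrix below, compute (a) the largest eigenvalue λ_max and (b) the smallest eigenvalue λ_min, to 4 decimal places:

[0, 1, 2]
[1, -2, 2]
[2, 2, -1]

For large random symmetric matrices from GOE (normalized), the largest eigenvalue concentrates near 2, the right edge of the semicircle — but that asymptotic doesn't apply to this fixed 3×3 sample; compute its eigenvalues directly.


Since M is real symmetric, all three eigenvalues are real; they are the roots of det(λI − M) = λ³ − (tr M) λ² + s λ − det M, where s is the sum of the principal 2×2 minors.
tr M = 0 + (-2) + (-1) = -3.
s = (0·(-2) − 1²) + (0·(-1) − 2²) + ((-2)·(-1) − 2²) = -1 + (-4) + (-2) = -7.
det M (expand along row 1) = 0·(-2) − 1·(-5) + 2·6 = 17.
Characteristic polynomial: λ³ + 3λ² − 7λ − 17 = 0.
Substitute λ = y + (tr M)/3 = y − 1.000000 to remove the quadratic term: y³ + p·y + q = 0 with p = s − (tr M)²/3 = -10.000000 and q = −2(tr M)³/27 + (tr M)·s/3 − det M = -8.000000.
Three real roots ⇒ use the trigonometric (Viète) form: r = 2√(−p/3) = 3.651484, φ = arccos(3q/(p·r)) = arccos(0.657267) = 0.853610 rad.
y_k = r·cos(φ/3 − 2πk/3) for k = 0, 1, 2 gives y = 3.504664, -0.864641, -2.640023.
λ_k = y_k − 1.000000 gives λ = 2.5047, -1.8646, -3.6400 (check: the sum is -3.0000 = tr M).

Hence λ_max = 2.5047 and λ_min = -3.6400.


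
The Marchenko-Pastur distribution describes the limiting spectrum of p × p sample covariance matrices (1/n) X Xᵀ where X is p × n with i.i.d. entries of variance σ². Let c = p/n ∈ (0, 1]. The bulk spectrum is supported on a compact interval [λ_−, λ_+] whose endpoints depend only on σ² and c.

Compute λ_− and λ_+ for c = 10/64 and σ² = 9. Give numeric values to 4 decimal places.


c = 10/64 = 0.156250; √c = 0.395285.
λ_− = σ² (1 − √c)² = 9 · (1 − 0.395285)² = 9 · (0.604715)² = 3.291125.
λ_+ = σ² (1 + √c)² = 9 · (1 + 0.395285)² = 9 · (1.395285)² = 17.521375.

Rounded to 4 decimal places: λ_− ≈ 3.2911, λ_+ ≈ 17.5214.


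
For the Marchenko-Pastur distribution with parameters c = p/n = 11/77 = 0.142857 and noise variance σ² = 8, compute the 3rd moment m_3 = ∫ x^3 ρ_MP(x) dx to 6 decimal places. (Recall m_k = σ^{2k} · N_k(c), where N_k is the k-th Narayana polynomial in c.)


E[X³] = σ⁶ (1 + 3c + c²) (third MP moment). With σ² = 8 (so σ⁶ = 512) and c = 11/77 = 0.142857: E[X³] = 512 · (1 + 3·0.142857 + (0.142857)²) = 512 · 1.448980.

So E[X^3] = 741.877551.


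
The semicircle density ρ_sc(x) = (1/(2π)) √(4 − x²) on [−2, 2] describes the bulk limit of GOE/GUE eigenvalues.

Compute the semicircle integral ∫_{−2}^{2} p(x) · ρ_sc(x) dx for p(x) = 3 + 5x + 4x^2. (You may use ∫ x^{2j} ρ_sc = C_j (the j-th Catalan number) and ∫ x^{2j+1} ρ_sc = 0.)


Write p(x) = Σ a_i x^i, split into monomials and integrate each against ρ_sc separately.
Using ∫ x^{2j} ρ_sc = C_j = (1/(j+1)) C(2j, j) (Catalan numbers) and ∫ x^{2j+1} ρ_sc = 0 (odd monomials vanish by symmetry):
  i = 0 (even): a_0 · C_{0} = 3 · 1 = 3
  i = 1 (odd): ∫ x^1 ρ_sc = 0 (vanishes)
  i = 2 (even): a_2 · C_{1} = 4 · 1 = 4

Summing the contributions: ∫_{−2}^{2} p(x) ρ_sc(x) dx = 3 + 4 = 7.
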